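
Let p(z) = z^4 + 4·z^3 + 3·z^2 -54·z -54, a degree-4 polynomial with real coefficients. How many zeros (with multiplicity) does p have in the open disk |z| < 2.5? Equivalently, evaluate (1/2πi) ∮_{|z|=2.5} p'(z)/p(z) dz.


The zeros of p are: -1, 3, (-3 + 3i), (-3 - 3i).
Their magnitudes are: 1, 3, 4.243, 4.243.
Zeros with |z| < R = 2.5: -1.
Count = 1.
By the argument principle, (1/2πi) ∮_{|z|=R} p'(z)/p(z) dz equals exactly this count.

Number of zeros inside |z| < 2.5: 1.


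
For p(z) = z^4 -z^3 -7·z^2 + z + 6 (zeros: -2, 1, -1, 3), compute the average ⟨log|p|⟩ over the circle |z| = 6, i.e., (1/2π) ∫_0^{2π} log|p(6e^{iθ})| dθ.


Zeros: -2, -1, 1, 3; r = 6.
Inside |z| < r: -2, -1, 1, 3. Outside (|z| ≥ r): ∅.
p(0) = 6, so log|p(0)| = log(6) = 1.7918.
Apply Jensen: I(r) = log|p(0)| + Σ_k log(r/|z_k|), summed over zeros inside |z| < r.
  log(r/|z_k|) for z_k = -2: log(6/2) = 1.0986
  log(r/|z_k|) for z_k = 1: log(6/1) = 1.7918
  log(r/|z_k|) for z_k = -1: log(6/1) = 1.7918
  log(r/|z_k|) for z_k = 3: log(6/3) = 0.6931
Sum over inside zeros: 5.3753.
I(r) = log|p(0)| + (inside sum) = 1.7918 + 5.3753 = 7.1670.
Closed form (all zeros inside, monic): I(r) = n·log(r) = 4·log(6) = 7.1670. ✓

I(r) ≈ 7.1670.


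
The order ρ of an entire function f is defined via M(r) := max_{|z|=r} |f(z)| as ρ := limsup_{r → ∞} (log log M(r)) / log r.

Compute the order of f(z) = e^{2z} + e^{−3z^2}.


Each summand is entire of order 1 and 2 respectively (as in the single-exponential case). The order of a sum is at most the max of the orders, so ρ ≤ 2. For the lower bound: on |z|=r choose arg z so that -3z^2 is real positive; then |e^{-3z^2}| = e^{3r^2} while |e^{2z}| ≤ e^{2r^1} = o(e^{3r^2}). So |f| ≥ e^{3r^2}(1 − o(1)) and ρ ≥ 2. Hence ρ = max(1, 2) = 2.
Therefore ρ = 2.

Order ρ = 2.


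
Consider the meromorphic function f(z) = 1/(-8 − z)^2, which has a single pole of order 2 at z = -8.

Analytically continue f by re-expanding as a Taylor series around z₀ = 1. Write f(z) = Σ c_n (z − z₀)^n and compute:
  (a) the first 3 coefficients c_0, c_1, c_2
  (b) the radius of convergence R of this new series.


Let w = z − z₀, so z = z₀ + w.
Then -8 − z = -8 − (z₀ + w) = (-8 − z₀) − w = -9 − w.
f(z) = 1/(-9 − w)^2 = (1/(-9)^2) · (1 − w/(-9))^{−2}.
By the binomial series (1−u)^{−2} = Σ_{n≥0} C(n+1, 1) u^n for |u|<1, with u = w/(-9):
  c_n = C(n+1, 1) / (-9)^(n+2).
  c_0 = 1/(-9)^2 = 1/81.
  c_1 = 2/(-9)^3 = -2/729.
  c_2 = 3/(-9)^4 = 1/2187.
The series is valid for |w/d| < 1, i.e. |z − z₀| < |d|.
Radius of convergence: R = |-8 − z₀| = |-9| = 9 (distance from z₀ to the singularity z = -8).

c_0 = 1/81, c_1 = -2/729, c_2 = 1/2187; R = 9.


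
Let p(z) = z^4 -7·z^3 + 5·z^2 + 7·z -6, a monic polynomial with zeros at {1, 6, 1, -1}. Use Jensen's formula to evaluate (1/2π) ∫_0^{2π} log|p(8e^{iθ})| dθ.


Zeros: -1, 1, 1, 6; r = 8.
Inside |z| < r: -1, 1, 1, 6. Outside (|z| ≥ r): ∅.
p(0) = -6, so log|p(0)| = log(6) = 1.7918.
Apply Jensen: I(r) = log|p(0)| + Σ_k log(r/|z_k|), summed over zeros inside |z| < r.
  log(r/|z_k|) for z_k = 1: log(8/1) = 2.0794
  log(r/|z_k|) for z_k = 6: log(8/6) = 0.2877
  log(r/|z_k|) for z_k = 1: log(8/1) = 2.0794
  log(r/|z_k|) for z_k = -1: log(8/1) = 2.0794
Sum over inside zeros: 6.5260.
I(r) = log|p(0)| + (inside sum) = 1.7918 + 6.5260 = 8.3178.
Closed form (all zeros inside, monic): I(r) = n·log(r) = 4·log(8) = 8.3178. ✓

I(r) ≈ 8.3178.


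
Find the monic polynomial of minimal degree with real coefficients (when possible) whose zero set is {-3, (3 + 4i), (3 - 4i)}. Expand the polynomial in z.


The polynomial is p(z) = ∏_{α ∈ S} (z − α), where S = {-3, (3 + 4i), (3 - 4i)}.
Expanding the product yields: p(z) = z^3 -3·z^2 + 7·z + 75.
Note conjugate pairs combine to real quadratics: (z − (3+4i))(z − (3−4i)) = z² − 6z + 25.
The resulting polynomial has degree 3 and real coefficients as required.

p(z) = z^3 -3·z^2 + 7·z + 75.


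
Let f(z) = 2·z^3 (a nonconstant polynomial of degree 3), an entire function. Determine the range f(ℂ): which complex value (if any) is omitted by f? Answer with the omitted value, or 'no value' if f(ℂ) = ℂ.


Little Picard bounds the complement of f(ℂ) to at most one point.
For every w ∈ ℂ, the equation p(z) − w = 0 is a nonconstant polynomial in z and hence has at least one root by the fundamental theorem of algebra. So p is surjective onto ℂ, omitting no value.

Omitted value: no value.


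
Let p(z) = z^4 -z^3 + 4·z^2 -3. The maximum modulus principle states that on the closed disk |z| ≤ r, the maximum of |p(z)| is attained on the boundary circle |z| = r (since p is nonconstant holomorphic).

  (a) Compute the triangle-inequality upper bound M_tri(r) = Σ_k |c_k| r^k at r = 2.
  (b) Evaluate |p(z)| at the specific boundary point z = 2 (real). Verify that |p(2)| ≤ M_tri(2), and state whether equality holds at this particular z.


Coefficients: c_0 = -3, c_1 = 0, c_2 = 4, c_3 = -1, c_4 = 1. Radius r = 2.
Part (a). Triangle bound: M_tri(r) = Σ_k |c_k| r^k
  = |-3|·2^0 + |0|·2^1 + |4|·2^2 + |-1|·2^3 + |1|·2^4
  = 3 + 0 + 16 + 8 + 16 = 43.
This bounds M(r) := max_{|z|=r} |p(z)| from above; equality holds iff all terms c_k z^k can be made to align in phase at a single z on |z|=r.
Part (b). At z = 2 (real, on the circle |z| = r):
  p(2) = (-3)·2^0 + (0)·2^1 + (4)·2^2 + (-1)·2^3 + (1)·2^4 = 21.
  |p(2)| = 21.
Check: |p(2)| = 21 ≤ 43 = M_tri(2). ✓ Equality does not hold at z = 2 (the coefficients have mixed signs, so the terms do not all align in phase there).

M_tri(2) = 43; |p(2)| = 21; equality at z=2: no.


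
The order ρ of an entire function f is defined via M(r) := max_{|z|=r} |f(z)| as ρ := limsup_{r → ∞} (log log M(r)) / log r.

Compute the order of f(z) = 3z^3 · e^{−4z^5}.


M(r) = max_{|z|=r} |3|·|z|^3·|e^{−4z^5}| = 3·r^3 · e^{4r^5} (the factors attain their maxima compatibly on |z|=r). Then log M(r) = log 3 + 3·log r + 4r^5, dominated by the last term, so log log M(r) ~ 5·log r. The polynomial factor 3z^3 contributes only a log r term and does not affect the order. ρ = 5.
Therefore ρ = 5.

Order ρ = 5.


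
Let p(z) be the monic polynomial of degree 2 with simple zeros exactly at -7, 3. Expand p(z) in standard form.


The polynomial is p(z) = ∏_{α ∈ S} (z − α), where S = {-7, 3}.
Expanding the product yields: p(z) = z^2 + 4·z -21.
The resulting polynomial has degree 2 and real coefficients as required.

p(z) = z^2 + 4·z -21.


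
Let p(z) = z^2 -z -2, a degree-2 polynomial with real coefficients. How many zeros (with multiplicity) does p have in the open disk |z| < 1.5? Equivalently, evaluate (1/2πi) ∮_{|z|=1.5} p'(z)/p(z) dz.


The zeros of p are: 2, -1.
Their magnitudes are: 2, 1.
Zeros with |z| < R = 1.5: -1.
Count = 1.
By the argument principle, (1/2πi) ∮_{|z|=R} p'(z)/p(z) dz equals exactly this count.

Number of zeros inside |z| < 1.5: 1.


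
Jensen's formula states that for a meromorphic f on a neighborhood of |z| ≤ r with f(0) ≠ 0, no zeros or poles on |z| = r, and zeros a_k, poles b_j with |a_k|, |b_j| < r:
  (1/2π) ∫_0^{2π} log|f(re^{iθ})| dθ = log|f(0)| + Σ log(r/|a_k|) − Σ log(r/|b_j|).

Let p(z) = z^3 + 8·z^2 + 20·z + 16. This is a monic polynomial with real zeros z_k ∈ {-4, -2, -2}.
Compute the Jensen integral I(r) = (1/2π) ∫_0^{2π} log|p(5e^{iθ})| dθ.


Zeros: -4, -2, -2; r = 5.
Inside |z| < r: -4, -2, -2. Outside (|z| ≥ r): ∅.
p(0) = 16, so log|p(0)| = log(16) = 2.7726.
Apply Jensen: I(r) = log|p(0)| + Σ_k log(r/|z_k|), summed over zeros inside |z| < r.
  log(r/|z_k|) for z_k = -4: log(5/4) = 0.2231
  log(r/|z_k|) for z_k = -2: log(5/2) = 0.9163
  log(r/|z_k|) for z_k = -2: log(5/2) = 0.9163
Sum over inside zeros: 2.0557.
I(r) = log|p(0)| + (inside sum) = 2.7726 + 2.0557 = 4.8283.
Closed form (all zeros inside, monic): I(r) = n·log(r) = 3·log(5) = 4.8283. ✓

I(r) ≈ 4.8283.


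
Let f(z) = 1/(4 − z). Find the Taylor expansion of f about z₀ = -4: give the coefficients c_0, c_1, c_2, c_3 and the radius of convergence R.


Let w = z − z₀, so z = z₀ + w.
Then 4 − z = 4 − (z₀ + w) = (4 − z₀) − w = 8 − w.
f(z) = 1/(8 − w) = (1/(8)) · 1/(1 − w/(8)) = Σ_{n≥0} w^n / (8)^(n+1).
So c_n = 1/(8)^(n+1):
  c_0 = 1/(8)^1 = 1/8.
  c_1 = 1/(8)^2 = 1/64.
  c_2 = 1/(8)^3 = 1/512.
  c_3 = 1/(8)^4 = 1/4096.
The series is valid for |w/d| < 1, i.e. |z − z₀| < |d|.
Radius of convergence: R = |4 − z₀| = |8| = 8 (distance from z₀ to the singularity z = 4).

c_0 = 1/8, c_1 = 1/64, c_2 = 1/512, c_3 = 1/4096; R = 8.


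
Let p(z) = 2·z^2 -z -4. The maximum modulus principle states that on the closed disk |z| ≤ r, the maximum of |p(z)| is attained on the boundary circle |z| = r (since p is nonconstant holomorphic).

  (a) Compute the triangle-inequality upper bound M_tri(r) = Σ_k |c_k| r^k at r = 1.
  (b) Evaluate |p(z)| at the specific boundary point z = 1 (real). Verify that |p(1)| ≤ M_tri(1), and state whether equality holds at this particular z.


Coefficients: c_0 = -4, c_1 = -1, c_2 = 2. Radius r = 1.
Part (a). Triangle bound: M_tri(r) = Σ_k |c_k| r^k
  = |-4|·1^0 + |-1|·1^1 + |2|·1^2
  = 4 + 1 + 2 = 7.
This bounds M(r) := max_{|z|=r} |p(z)| from above; equality holds iff all terms c_k z^k can be made to align in phase at a single z on |z|=r.
Part (b). At z = 1 (real, on the circle |z| = r):
  p(1) = (-4)·1^0 + (-1)·1^1 + (2)·1^2 = -3.
  |p(1)| = 3.
Check: |p(1)| = 3 ≤ 7 = M_tri(1). ✓ Equality does not hold at z = 1 (the coefficients have mixed signs, so the terms do not all align in phase there).

M_tri(1) = 7; |p(1)| = 3; equality at z=1: no.


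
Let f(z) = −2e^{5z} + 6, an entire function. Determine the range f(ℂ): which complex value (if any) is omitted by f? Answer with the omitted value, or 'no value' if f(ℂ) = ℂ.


Little Picard bounds the complement of f(ℂ) to at most one point.
e^{5z} is never zero on ℂ, so -2·e^{5z} takes every value in ℂ ∖ {0}. Adding 6 shifts the range to ℂ ∖ {6}. Thus f omits exactly the value 6.

Omitted value: 6.


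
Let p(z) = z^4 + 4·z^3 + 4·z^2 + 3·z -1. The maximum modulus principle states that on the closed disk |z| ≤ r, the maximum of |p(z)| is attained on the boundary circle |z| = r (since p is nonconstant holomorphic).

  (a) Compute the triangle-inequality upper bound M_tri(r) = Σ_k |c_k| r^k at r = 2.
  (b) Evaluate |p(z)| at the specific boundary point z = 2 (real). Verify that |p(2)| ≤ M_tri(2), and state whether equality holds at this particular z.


Coefficients: c_0 = -1, c_1 = 3, c_2 = 4, c_3 = 4, c_4 = 1. Radius r = 2.
Part (a). Triangle bound: M_tri(r) = Σ_k |c_k| r^k
  = |-1|·2^0 + |3|·2^1 + |4|·2^2 + |4|·2^3 + |1|·2^4
  = 1 + 6 + 16 + 32 + 16 = 71.
This bounds M(r) := max_{|z|=r} |p(z)| from above; equality holds iff all terms c_k z^k can be made to align in phase at a single z on |z|=r.
Part (b). At z = 2 (real, on the circle |z| = r):
  p(2) = (-1)·2^0 + (3)·2^1 + (4)·2^2 + (4)·2^3 + (1)·2^4 = 69.
  |p(2)| = 69.
Check: |p(2)| = 69 ≤ 71 = M_tri(2). ✓ Equality does not hold at z = 2 (the coefficients have mixed signs, so the terms do not all align in phase there).

M_tri(2) = 71; |p(2)| = 69; equality at z=2: no.


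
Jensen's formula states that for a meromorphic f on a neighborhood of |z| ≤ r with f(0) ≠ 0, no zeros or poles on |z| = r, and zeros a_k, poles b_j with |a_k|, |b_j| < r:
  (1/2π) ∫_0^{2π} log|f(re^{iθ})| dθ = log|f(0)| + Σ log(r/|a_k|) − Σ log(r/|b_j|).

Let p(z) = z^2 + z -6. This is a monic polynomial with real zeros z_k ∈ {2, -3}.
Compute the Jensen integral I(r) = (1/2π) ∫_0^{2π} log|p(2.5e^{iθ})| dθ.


Zeros: -3, 2; r = 2.5.
Inside |z| < r: 2. Outside (|z| ≥ r): -3.
p(0) = -6, so log|p(0)| = log(6) = 1.7918.
Apply Jensen: I(r) = log|p(0)| + Σ_k log(r/|z_k|), summed over zeros inside |z| < r.
  log(r/|z_k|) for z_k = 2: log(2.5/2) = 0.2231
  Outside zeros (-3) contribute nothing to the Jensen sum.
Sum over inside zeros: 0.2231.
I(r) = log|p(0)| + (inside sum) = 1.7918 + 0.2231 = 2.0149.
Note: since some zeros are outside |z| ≤ r, the simplified n·log(r) form does NOT apply — only the inside zeros contribute.

I(r) ≈ 2.0149.


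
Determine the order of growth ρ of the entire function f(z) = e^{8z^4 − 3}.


|e^{8z^4 − 3}| = e^{Re(8·z^4) + -3} ≤ e^{8|z|^4 + -3} = e^{8r^4 + -3} on |z| = r, so ρ ≤ 4. Choosing z on |z|=r so that 8·z^4 is real positive (always possible by picking arg z appropriately) gives |f(z)| = e^{8r^4 + -3}, matching the bound. The additive constant -3 does not affect log log M(r) ~ 4·log r. Hence ρ = 4.
Therefore ρ = 4.

Order ρ = 4.


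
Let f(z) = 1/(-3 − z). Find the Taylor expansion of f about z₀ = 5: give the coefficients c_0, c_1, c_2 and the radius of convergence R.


Let w = z − z₀, so z = z₀ + w.
Then -3 − z = -3 − (z₀ + w) = (-3 − z₀) − w = -8 − w.
f(z) = 1/(-8 − w) = (1/(-8)) · 1/(1 − w/(-8)) = Σ_{n≥0} w^n / (-8)^(n+1).
So c_n = 1/(-8)^(n+1):
  c_0 = 1/(-8)^1 = -1/8.
  c_1 = 1/(-8)^2 = 1/64.
  c_2 = 1/(-8)^3 = -1/512.
The series is valid for |w/d| < 1, i.e. |z − z₀| < |d|.
Radius of convergence: R = |-3 − z₀| = |-8| = 8 (distance from z₀ to the singularity z = -3).

c_0 = -1/8, c_1 = 1/64, c_2 = -1/512; R = 8.


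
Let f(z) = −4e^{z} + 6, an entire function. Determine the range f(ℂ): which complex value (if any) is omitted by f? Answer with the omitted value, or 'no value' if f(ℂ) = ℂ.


Little Picard bounds the complement of f(ℂ) to at most one point.
e^{z} is never zero on ℂ, so -4·e^{z} takes every value in ℂ ∖ {0}. Adding 6 shifts the range to ℂ ∖ {6}. Thus f omits exactly the value 6.

Omitted value: 6.


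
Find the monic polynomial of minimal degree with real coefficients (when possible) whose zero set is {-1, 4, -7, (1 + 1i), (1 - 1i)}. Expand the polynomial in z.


The polynomial is p(z) = ∏_{α ∈ S} (z − α), where S = {-1, 4, -7, (1 + 1i), (1 - 1i)}.
Expanding the product yields: p(z) = z^5 + 2·z^4 -31·z^3 + 30·z^2 + 6·z -56.
Note conjugate pairs combine to real quadratics: (z − (1+1i))(z − (1−1i)) = z² − 2z + 2.
The resulting polynomial has degree 5 and real coefficients as required.

p(z) = z^5 + 2·z^4 -31·z^3 + 30·z^2 + 6·z -56.


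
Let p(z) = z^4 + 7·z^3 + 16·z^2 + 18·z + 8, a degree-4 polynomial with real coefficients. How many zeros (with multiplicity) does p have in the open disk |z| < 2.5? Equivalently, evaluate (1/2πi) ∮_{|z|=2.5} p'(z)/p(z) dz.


The zeros of p are: -1, -4, (-1 + 1i), (-1 - 1i).
Their magnitudes are: 1, 4, 1.414, 1.414.
Zeros with |z| < R = 2.5: -1, (-1 + 1i), (-1 - 1i).
Count = 3.
By the argument principle, (1/2πi) ∮_{|z|=R} p'(z)/p(z) dz equals exactly this count.

Number of zeros inside |z| < 2.5: 3.


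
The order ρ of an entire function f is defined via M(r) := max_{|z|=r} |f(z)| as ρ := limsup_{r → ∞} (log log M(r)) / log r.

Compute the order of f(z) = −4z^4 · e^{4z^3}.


M(r) = max_{|z|=r} |-4|·|z|^4·|e^{4z^3}| = 4·r^4 · e^{4r^3} (the factors attain their maxima compatibly on |z|=r). Then log M(r) = log 4 + 4·log r + 4r^3, dominated by the last term, so log log M(r) ~ 3·log r. The polynomial factor -4z^4 contributes only a log r term and does not affect the order. ρ = 3.
Therefore ρ = 3.

Order ρ = 3.


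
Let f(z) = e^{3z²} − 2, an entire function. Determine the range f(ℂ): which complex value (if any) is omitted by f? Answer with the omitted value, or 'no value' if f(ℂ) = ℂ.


Little Picard bounds the complement of f(ℂ) to at most one point.
The exponent g(z) = 3z² is a nonconstant polynomial, hence surjective onto ℂ. So e^{g(z)} takes every value in {e^w : w ∈ ℂ} = ℂ ∖ {0}. Adding -2 shifts the range to ℂ ∖ {-2}. f omits exactly -2.

Omitted value: -2.


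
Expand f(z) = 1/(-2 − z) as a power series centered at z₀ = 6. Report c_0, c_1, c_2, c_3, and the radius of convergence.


Let w = z − z₀, so z = z₀ + w.
Then -2 − z = -2 − (z₀ + w) = (-2 − z₀) − w = -8 − w.
f(z) = 1/(-8 − w) = (1/(-8)) · 1/(1 − w/(-8)) = Σ_{n≥0} w^n / (-8)^(n+1).
So c_n = 1/(-8)^(n+1):
  c_0 = 1/(-8)^1 = -1/8.
  c_1 = 1/(-8)^2 = 1/64.
  c_2 = 1/(-8)^3 = -1/512.
  c_3 = 1/(-8)^4 = 1/4096.
The series is valid for |w/d| < 1, i.e. |z − z₀| < |d|.
Radius of convergence: R = |-2 − z₀| = |-8| = 8 (distance from z₀ to the singularity z = -2).

c_0 = -1/8, c_1 = 1/64, c_2 = -1/512, c_3 = 1/4096; R = 8.


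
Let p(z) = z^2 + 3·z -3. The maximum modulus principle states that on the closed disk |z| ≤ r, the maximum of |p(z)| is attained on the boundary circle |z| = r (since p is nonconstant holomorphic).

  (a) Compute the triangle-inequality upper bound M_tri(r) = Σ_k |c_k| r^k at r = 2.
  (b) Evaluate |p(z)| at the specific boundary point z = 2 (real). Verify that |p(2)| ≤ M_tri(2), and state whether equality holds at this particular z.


Coefficients: c_0 = -3, c_1 = 3, c_2 = 1. Radius r = 2.
Part (a). Triangle bound: M_tri(r) = Σ_k |c_k| r^k
  = |-3|·2^0 + |3|·2^1 + |1|·2^2
  = 3 + 6 + 4 = 13.
This bounds M(r) := max_{|z|=r} |p(z)| from above; equality holds iff all terms c_k z^k can be made to align in phase at a single z on |z|=r.
Part (b). At z = 2 (real, on the circle |z| = r):
  p(2) = (-3)·2^0 + (3)·2^1 + (1)·2^2 = 7.
  |p(2)| = 7.
Check: |p(2)| = 7 ≤ 13 = M_tri(2). ✓ Equality does not hold at z = 2 (the coefficients have mixed signs, so the terms do not all align in phase there).

M_tri(2) = 13; |p(2)| = 7; equality at z=2: no.


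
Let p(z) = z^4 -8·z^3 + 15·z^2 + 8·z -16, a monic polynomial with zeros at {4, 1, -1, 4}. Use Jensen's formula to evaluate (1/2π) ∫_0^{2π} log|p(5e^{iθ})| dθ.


Zeros: -1, 1, 4, 4; r = 5.
Inside |z| < r: -1, 1, 4, 4. Outside (|z| ≥ r): ∅.
p(0) = -16, so log|p(0)| = log(16) = 2.7726.
Apply Jensen: I(r) = log|p(0)| + Σ_k log(r/|z_k|), summed over zeros inside |z| < r.
  log(r/|z_k|) for z_k = 4: log(5/4) = 0.2231
  log(r/|z_k|) for z_k = 1: log(5/1) = 1.6094
  log(r/|z_k|) for z_k = -1: log(5/1) = 1.6094
  log(r/|z_k|) for z_k = 4: log(5/4) = 0.2231
Sum over inside zeros: 3.6652.
I(r) = log|p(0)| + (inside sum) = 2.7726 + 3.6652 = 6.4378.
Closed form (all zeros inside, monic): I(r) = n·log(r) = 4·log(5) = 6.4378. ✓

I(r) ≈ 6.4378.


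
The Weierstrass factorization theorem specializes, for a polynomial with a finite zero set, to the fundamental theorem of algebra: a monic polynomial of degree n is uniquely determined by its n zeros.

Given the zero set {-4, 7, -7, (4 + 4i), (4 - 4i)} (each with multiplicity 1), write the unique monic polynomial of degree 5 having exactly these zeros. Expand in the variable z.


The polynomial is p(z) = ∏_{α ∈ S} (z − α), where S = {-4, 7, -7, (4 + 4i), (4 - 4i)}.
Expanding the product yields: p(z) = z^5 -4·z^4 -49·z^3 + 324·z^2 -6272.
Note conjugate pairs combine to real quadratics: (z − (4+4i))(z − (4−4i)) = z² − 8z + 32.
The resulting polynomial has degree 5 and real coefficients as required.

p(z) = z^5 -4·z^4 -49·z^3 + 324·z^2 -6272.


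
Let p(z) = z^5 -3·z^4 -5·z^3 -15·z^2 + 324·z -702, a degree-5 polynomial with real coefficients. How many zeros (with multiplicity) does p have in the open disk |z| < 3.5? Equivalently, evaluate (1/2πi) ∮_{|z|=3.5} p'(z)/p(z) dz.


The zeros of p are: 3, (3 + 2i), (3 - 2i), (-3 + 3i), (-3 - 3i).
Their magnitudes are: 3, 3.606, 3.606, 4.243, 4.243.
Zeros with |z| < R = 3.5: 3.
Count = 1.
By the argument principle, (1/2πi) ∮_{|z|=R} p'(z)/p(z) dz equals exactly this count.

Number of zeros inside |z| < 3.5: 1.


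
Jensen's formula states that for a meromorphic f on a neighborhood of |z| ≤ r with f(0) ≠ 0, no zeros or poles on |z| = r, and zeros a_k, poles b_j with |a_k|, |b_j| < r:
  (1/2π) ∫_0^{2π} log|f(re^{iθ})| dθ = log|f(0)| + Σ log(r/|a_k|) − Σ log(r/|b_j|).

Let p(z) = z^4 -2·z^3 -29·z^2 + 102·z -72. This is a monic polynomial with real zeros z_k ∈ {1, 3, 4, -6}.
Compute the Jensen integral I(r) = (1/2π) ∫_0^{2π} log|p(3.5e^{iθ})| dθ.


Zeros: -6, 1, 3, 4; r = 3.5.
Inside |z| < r: 1, 3. Outside (|z| ≥ r): -6, 4.
p(0) = -72, so log|p(0)| = log(72) = 4.2767.
Apply Jensen: I(r) = log|p(0)| + Σ_k log(r/|z_k|), summed over zeros inside |z| < r.
  log(r/|z_k|) for z_k = 1: log(3.5/1) = 1.2528
  log(r/|z_k|) for z_k = 3: log(3.5/3) = 0.1542
  Outside zeros (-6, 4) contribute nothing to the Jensen sum.
Sum over inside zeros: 1.4069.
I(r) = log|p(0)| + (inside sum) = 4.2767 + 1.4069 = 5.6836.
Note: since some zeros are outside |z| ≤ r, the simplified n·log(r) form does NOT apply — only the inside zeros contribute.

I(r) ≈ 5.6836.


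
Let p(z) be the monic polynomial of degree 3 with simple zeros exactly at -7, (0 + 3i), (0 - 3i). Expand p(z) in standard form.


The polynomial is p(z) = ∏_{α ∈ S} (z − α), where S = {-7, (0 + 3i), (0 - 3i)}.
Expanding the product yields: p(z) = z^3 + 7·z^2 + 9·z + 63.
Note conjugate pairs combine to real quadratics: (z − (0+3i))(z − (0−3i)) = z² + 9.
The resulting polynomial has degree 3 and real coefficients as required.

p(z) = z^3 + 7·z^2 + 9·z + 63.


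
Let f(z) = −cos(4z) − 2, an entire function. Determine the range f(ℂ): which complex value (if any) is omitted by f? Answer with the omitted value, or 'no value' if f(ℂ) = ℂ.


Little Picard bounds the complement of f(ℂ) to at most one point.
cos is entire and surjective onto ℂ: for every w ∈ ℂ, cos(ζ) = w has a solution ζ ∈ ℂ (e.g., via the complex inverse arccos). With ζ = 4z this gives z = ζ/(4). Then -1·cos(4z) takes every value in -1·ℂ = ℂ, and adding -2 is a bijection of ℂ. So f is surjective and omits no value. (Note: only on the real line is cos bounded by [−1, 1].)

Omitted value: no value.


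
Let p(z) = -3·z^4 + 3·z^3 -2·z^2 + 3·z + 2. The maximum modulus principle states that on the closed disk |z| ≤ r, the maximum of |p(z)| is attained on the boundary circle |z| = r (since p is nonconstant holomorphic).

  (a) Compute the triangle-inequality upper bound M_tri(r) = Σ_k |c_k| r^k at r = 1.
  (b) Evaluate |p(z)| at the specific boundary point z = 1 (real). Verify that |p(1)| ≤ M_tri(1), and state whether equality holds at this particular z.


Coefficients: c_0 = 2, c_1 = 3, c_2 = -2, c_3 = 3, c_4 = -3. Radius r = 1.
Part (a). Triangle bound: M_tri(r) = Σ_k |c_k| r^k
  = |2|·1^0 + |3|·1^1 + |-2|·1^2 + |3|·1^3 + |-3|·1^4
  = 2 + 3 + 2 + 3 + 3 = 13.
This bounds M(r) := max_{|z|=r} |p(z)| from above; equality holds iff all terms c_k z^k can be made to align in phase at a single z on |z|=r.
Part (b). At z = 1 (real, on the circle |z| = r):
  p(1) = (2)·1^0 + (3)·1^1 + (-2)·1^2 + (3)·1^3 + (-3)·1^4 = 3.
  |p(1)| = 3.
Check: |p(1)| = 3 ≤ 13 = M_tri(1). ✓ Equality does not hold at z = 1 (the coefficients have mixed signs, so the terms do not all align in phase there).

M_tri(1) = 13; |p(1)| = 3; equality at z=1: no.


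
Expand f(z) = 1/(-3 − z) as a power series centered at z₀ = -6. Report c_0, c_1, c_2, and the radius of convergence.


Let w = z − z₀, so z = z₀ + w.
Then -3 − z = -3 − (z₀ + w) = (-3 − z₀) − w = 3 − w.
f(z) = 1/(3 − w) = (1/(3)) · 1/(1 − w/(3)) = Σ_{n≥0} w^n / (3)^(n+1).
So c_n = 1/(3)^(n+1):
  c_0 = 1/(3)^1 = 1/3.
  c_1 = 1/(3)^2 = 1/9.
  c_2 = 1/(3)^3 = 1/27.
The series is valid for |w/d| < 1, i.e. |z − z₀| < |d|.
Radius of convergence: R = |-3 − z₀| = |3| = 3 (distance from z₀ to the singularity z = -3).

c_0 = 1/3, c_1 = 1/9, c_2 = 1/27; R = 3.


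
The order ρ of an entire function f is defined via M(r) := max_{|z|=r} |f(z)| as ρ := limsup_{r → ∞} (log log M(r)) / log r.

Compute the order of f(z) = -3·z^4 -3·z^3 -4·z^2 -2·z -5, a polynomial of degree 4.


|f(z)| ≤ Σ|c_k|·r^k = O(r^4) as r → ∞. Polynomial growth is O(e^{r^ε}) for every ε > 0 (since r^4/e^{r^ε} → 0), so ρ ≤ ε for all ε > 0, i.e. ρ = 0. Every nonconstant polynomial has order 0.
Therefore ρ = 0.

Order ρ = 0.


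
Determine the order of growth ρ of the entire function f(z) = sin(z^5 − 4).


Write sin(w) = (e^{iw} ± e^{−iw})/(2 or 2i), so |sin(w)| ≤ e^{|w|}. With w = z^5 − 4, |w| ≤ 1r^5 + 4 on |z|=r, giving M(r) ≤ e^{1r^5 + 4} and ρ ≤ 5. For the lower bound, choose z on |z|=r with 1z^5 purely imaginary of modulus 1r^5; then |sin(z^5 − 4)| grows like e^{1r^5}/2, so ρ ≥ 5. Hence ρ = 5.
Therefore ρ = 5.

Order ρ = 5.


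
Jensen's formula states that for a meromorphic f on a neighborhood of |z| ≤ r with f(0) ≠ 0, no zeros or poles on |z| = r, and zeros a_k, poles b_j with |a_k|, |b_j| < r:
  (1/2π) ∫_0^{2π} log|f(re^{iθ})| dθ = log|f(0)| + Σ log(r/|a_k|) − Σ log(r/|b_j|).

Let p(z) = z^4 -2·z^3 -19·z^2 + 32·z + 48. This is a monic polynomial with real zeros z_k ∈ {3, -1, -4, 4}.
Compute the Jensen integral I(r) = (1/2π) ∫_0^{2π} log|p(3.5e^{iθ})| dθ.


Zeros: -4, -1, 3, 4; r = 3.5.
Inside |z| < r: -1, 3. Outside (|z| ≥ r): -4, 4.
p(0) = 48, so log|p(0)| = log(48) = 3.8712.
Apply Jensen: I(r) = log|p(0)| + Σ_k log(r/|z_k|), summed over zeros inside |z| < r.
  log(r/|z_k|) for z_k = 3: log(3.5/3) = 0.1542
  log(r/|z_k|) for z_k = -1: log(3.5/1) = 1.2528
  Outside zeros (-4, 4) contribute nothing to the Jensen sum.
Sum over inside zeros: 1.4069.
I(r) = log|p(0)| + (inside sum) = 3.8712 + 1.4069 = 5.2781.
Note: since some zeros are outside |z| ≤ r, the simplified n·log(r) form does NOT apply — only the inside zeros contribute.

I(r) ≈ 5.2781.


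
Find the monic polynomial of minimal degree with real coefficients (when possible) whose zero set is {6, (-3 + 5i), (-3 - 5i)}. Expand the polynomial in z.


The polynomial is p(z) = ∏_{α ∈ S} (z − α), where S = {6, (-3 + 5i), (-3 - 5i)}.
Expanding the product yields: p(z) = z^3 -2·z -204.
Note conjugate pairs combine to real quadratics: (z − (-3+5i))(z − (-3−5i)) = z² + 6z + 34.
The resulting polynomial has degree 3 and real coefficients as required.

p(z) = z^3 -2·z -204.


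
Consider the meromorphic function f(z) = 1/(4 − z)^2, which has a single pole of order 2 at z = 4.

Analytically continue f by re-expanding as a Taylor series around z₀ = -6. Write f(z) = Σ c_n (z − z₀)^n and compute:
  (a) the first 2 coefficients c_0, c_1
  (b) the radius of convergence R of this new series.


Let w = z − z₀, so z = z₀ + w.
Then 4 − z = 4 − (z₀ + w) = (4 − z₀) − w = 10 − w.
f(z) = 1/(10 − w)^2 = (1/(10)^2) · (1 − w/(10))^{−2}.
By the binomial series (1−u)^{−2} = Σ_{n≥0} C(n+1, 1) u^n for |u|<1, with u = w/(10):
  c_n = C(n+1, 1) / (10)^(n+2).
  c_0 = 1/(10)^2 = 1/100.
  c_1 = 2/(10)^3 = 1/500.
The series is valid for |w/d| < 1, i.e. |z − z₀| < |d|.
Radius of convergence: R = |4 − z₀| = |10| = 10 (distance from z₀ to the singularity z = 4).

c_0 = 1/100, c_1 = 1/500; R = 10.


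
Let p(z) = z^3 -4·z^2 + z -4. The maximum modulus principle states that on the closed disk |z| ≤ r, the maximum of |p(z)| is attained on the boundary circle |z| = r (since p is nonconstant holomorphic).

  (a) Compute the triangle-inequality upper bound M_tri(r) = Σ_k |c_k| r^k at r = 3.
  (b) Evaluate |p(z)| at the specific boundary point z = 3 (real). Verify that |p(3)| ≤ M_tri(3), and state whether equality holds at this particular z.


Coefficients: c_0 = -4, c_1 = 1, c_2 = -4, c_3 = 1. Radius r = 3.
Part (a). Triangle bound: M_tri(r) = Σ_k |c_k| r^k
  = |-4|·3^0 + |1|·3^1 + |-4|·3^2 + |1|·3^3
  = 4 + 3 + 36 + 27 = 70.
This bounds M(r) := max_{|z|=r} |p(z)| from above; equality holds iff all terms c_k z^k can be made to align in phase at a single z on |z|=r.
Part (b). At z = 3 (real, on the circle |z| = r):
  p(3) = (-4)·3^0 + (1)·3^1 + (-4)·3^2 + (1)·3^3 = -10.
  |p(3)| = 10.
Check: |p(3)| = 10 ≤ 70 = M_tri(3). ✓ Equality does not hold at z = 3 (the coefficients have mixed signs, so the terms do not all align in phase there).

M_tri(3) = 70; |p(3)| = 10; equality at z=3: no.


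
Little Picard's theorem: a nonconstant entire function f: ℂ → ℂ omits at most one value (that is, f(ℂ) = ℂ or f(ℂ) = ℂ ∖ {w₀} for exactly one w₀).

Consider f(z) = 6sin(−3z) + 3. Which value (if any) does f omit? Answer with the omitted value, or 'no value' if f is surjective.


Little Picard bounds the complement of f(ℂ) to at most one point.
sin is entire and surjective onto ℂ: for every w ∈ ℂ, sin(ζ) = w has a solution ζ ∈ ℂ (e.g., via the complex inverse arcsin). With ζ = −3z this gives z = ζ/(-3). Then 6·sin(−3z) takes every value in 6·ℂ = ℂ, and adding 3 is a bijection of ℂ. So f is surjective and omits no value. (Note: only on the real line is sin bounded by [−1, 1].)

Omitted value: no value.


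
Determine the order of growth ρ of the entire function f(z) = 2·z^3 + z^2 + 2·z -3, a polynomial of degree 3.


|f(z)| ≤ Σ|c_k|·r^k = O(r^3) as r → ∞. Polynomial growth is O(e^{r^ε}) for every ε > 0 (since r^3/e^{r^ε} → 0), so ρ ≤ ε for all ε > 0, i.e. ρ = 0. Every nonconstant polynomial has order 0.
Therefore ρ = 0.

Order ρ = 0.


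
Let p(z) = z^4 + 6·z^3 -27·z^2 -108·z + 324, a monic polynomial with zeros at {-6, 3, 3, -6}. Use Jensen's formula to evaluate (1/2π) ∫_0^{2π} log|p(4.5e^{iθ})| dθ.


Zeros: -6, -6, 3, 3; r = 4.5.
Inside |z| < r: 3, 3. Outside (|z| ≥ r): -6, -6.
p(0) = 324, so log|p(0)| = log(324) = 5.7807.
Apply Jensen: I(r) = log|p(0)| + Σ_k log(r/|z_k|), summed over zeros inside |z| < r.
  log(r/|z_k|) for z_k = 3: log(4.5/3) = 0.4055
  log(r/|z_k|) for z_k = 3: log(4.5/3) = 0.4055
  Outside zeros (-6, -6) contribute nothing to the Jensen sum.
Sum over inside zeros: 0.8109.
I(r) = log|p(0)| + (inside sum) = 5.7807 + 0.8109 = 6.5917.
Note: since some zeros are outside |z| ≤ r, the simplified n·log(r) form does NOT apply — only the inside zeros contribute.

I(r) ≈ 6.5917.


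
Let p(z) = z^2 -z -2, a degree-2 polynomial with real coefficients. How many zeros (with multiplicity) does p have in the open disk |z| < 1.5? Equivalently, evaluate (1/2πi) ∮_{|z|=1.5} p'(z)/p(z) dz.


The zeros of p are: -1, 2.
Their magnitudes are: 1, 2.
Zeros with |z| < R = 1.5: -1.
Count = 1.
By the argument principle, (1/2πi) ∮_{|z|=R} p'(z)/p(z) dz equals exactly this count.

Number of zeros inside |z| < 1.5: 1.


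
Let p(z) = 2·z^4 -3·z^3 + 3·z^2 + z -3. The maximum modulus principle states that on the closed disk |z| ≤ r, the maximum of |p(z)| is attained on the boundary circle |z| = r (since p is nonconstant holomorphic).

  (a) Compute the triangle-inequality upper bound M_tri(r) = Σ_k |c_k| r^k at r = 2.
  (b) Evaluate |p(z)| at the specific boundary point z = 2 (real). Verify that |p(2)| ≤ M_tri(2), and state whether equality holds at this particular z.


Coefficients: c_0 = -3, c_1 = 1, c_2 = 3, c_3 = -3, c_4 = 2. Radius r = 2.
Part (a). Triangle bound: M_tri(r) = Σ_k |c_k| r^k
  = |-3|·2^0 + |1|·2^1 + |3|·2^2 + |-3|·2^3 + |2|·2^4
  = 3 + 2 + 12 + 24 + 32 = 73.
This bounds M(r) := max_{|z|=r} |p(z)| from above; equality holds iff all terms c_k z^k can be made to align in phase at a single z on |z|=r.
Part (b). At z = 2 (real, on the circle |z| = r):
  p(2) = (-3)·2^0 + (1)·2^1 + (3)·2^2 + (-3)·2^3 + (2)·2^4 = 19.
  |p(2)| = 19.
Check: |p(2)| = 19 ≤ 73 = M_tri(2). ✓ Equality does not hold at z = 2 (the coefficients have mixed signs, so the terms do not all align in phase there).

M_tri(2) = 73; |p(2)| = 19; equality at z=2: no.


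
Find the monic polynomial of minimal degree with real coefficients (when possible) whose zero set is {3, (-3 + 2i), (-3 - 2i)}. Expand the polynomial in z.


The polynomial is p(z) = ∏_{α ∈ S} (z − α), where S = {3, (-3 + 2i), (-3 - 2i)}.
Expanding the product yields: p(z) = z^3 + 3·z^2 -5·z -39.
Note conjugate pairs combine to real quadratics: (z − (-3+2i))(z − (-3−2i)) = z² + 6z + 13.
The resulting polynomial has degree 3 and real coefficients as required.

p(z) = z^3 + 3·z^2 -5·z -39.


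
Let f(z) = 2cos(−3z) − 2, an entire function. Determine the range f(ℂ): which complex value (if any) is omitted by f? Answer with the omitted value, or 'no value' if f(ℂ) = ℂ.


Little Picard bounds the complement of f(ℂ) to at most one point.
cos is entire and surjective onto ℂ: for every w ∈ ℂ, cos(ζ) = w has a solution ζ ∈ ℂ (e.g., via the complex inverse arccos). With ζ = −3z this gives z = ζ/(-3). Then 2·cos(−3z) takes every value in 2·ℂ = ℂ, and adding -2 is a bijection of ℂ. So f is surjective and omits no value. (Note: only on the real line is cos bounded by [−1, 1].)

Omitted value: no value.


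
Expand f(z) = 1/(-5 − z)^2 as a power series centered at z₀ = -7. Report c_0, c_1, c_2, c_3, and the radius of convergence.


Let w = z − z₀, so z = z₀ + w.
Then -5 − z = -5 − (z₀ + w) = (-5 − z₀) − w = 2 − w.
f(z) = 1/(2 − w)^2 = (1/(2)^2) · (1 − w/(2))^{−2}.
By the binomial series (1−u)^{−2} = Σ_{n≥0} C(n+1, 1) u^n for |u|<1, with u = w/(2):
  c_n = C(n+1, 1) / (2)^(n+2).
  c_0 = 1/(2)^2 = 1/4.
  c_1 = 2/(2)^3 = 1/4.
  c_2 = 3/(2)^4 = 3/16.
  c_3 = 4/(2)^5 = 1/8.
The series is valid for |w/d| < 1, i.e. |z − z₀| < |d|.
Radius of convergence: R = |-5 − z₀| = |2| = 2 (distance from z₀ to the singularity z = -5).

c_0 = 1/4, c_1 = 1/4, c_2 = 3/16, c_3 = 1/8; R = 2.


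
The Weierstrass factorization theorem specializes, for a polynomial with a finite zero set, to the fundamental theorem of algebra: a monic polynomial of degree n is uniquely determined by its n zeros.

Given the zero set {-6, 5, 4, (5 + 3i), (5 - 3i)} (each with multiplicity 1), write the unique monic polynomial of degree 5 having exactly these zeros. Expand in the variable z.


The polynomial is p(z) = ∏_{α ∈ S} (z − α), where S = {-6, 5, 4, (5 + 3i), (5 - 3i)}.
Expanding the product yields: p(z) = z^5 -13·z^4 + 30·z^3 + 358·z^2 -2356·z + 4080.
Note conjugate pairs combine to real quadratics: (z − (5+3i))(z − (5−3i)) = z² − 10z + 34.
The resulting polynomial has degree 5 and real coefficients as required.

p(z) = z^5 -13·z^4 + 30·z^3 + 358·z^2 -2356·z + 4080.


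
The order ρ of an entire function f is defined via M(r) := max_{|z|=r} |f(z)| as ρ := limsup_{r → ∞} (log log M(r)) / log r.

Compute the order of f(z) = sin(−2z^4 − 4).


Write sin(w) = (e^{iw} ± e^{−iw})/(2 or 2i), so |sin(w)| ≤ e^{|w|}. With w = −2z^4 − 4, |w| ≤ 2r^4 + 4 on |z|=r, giving M(r) ≤ e^{2r^4 + 4} and ρ ≤ 4. For the lower bound, choose z on |z|=r with -2z^4 purely imaginary of modulus 2r^4; then |sin(−2z^4 − 4)| grows like e^{2r^4}/2, so ρ ≥ 4. Hence ρ = 4.
Therefore ρ = 4.

Order ρ = 4.


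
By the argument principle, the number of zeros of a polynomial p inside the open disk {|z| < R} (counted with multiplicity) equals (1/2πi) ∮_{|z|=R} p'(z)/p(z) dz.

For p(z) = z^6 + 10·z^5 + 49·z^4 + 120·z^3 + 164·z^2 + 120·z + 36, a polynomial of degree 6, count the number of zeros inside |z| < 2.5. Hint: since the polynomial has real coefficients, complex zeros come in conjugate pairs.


The zeros of p are: -1, -1, (-3 + 3i), (-3 - 3i), (-1 + 1i), (-1 - 1i).
Their magnitudes are: 1, 1, 4.243, 4.243, 1.414, 1.414.
Zeros with |z| < R = 2.5: -1, -1, (-1 + 1i), (-1 - 1i).
Count = 4.
By the argument principle, (1/2πi) ∮_{|z|=R} p'(z)/p(z) dz equals exactly this count.

Number of zeros inside |z| < 2.5: 4.


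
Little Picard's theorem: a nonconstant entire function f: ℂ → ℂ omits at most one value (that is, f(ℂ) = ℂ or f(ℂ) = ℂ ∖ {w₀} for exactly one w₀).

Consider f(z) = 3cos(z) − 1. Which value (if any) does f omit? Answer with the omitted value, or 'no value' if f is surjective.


Little Picard bounds the complement of f(ℂ) to at most one point.
cos is entire and surjective onto ℂ: for every w ∈ ℂ, cos(ζ) = w has a solution ζ ∈ ℂ (e.g., via the complex inverse arccos). With ζ = z this gives z = ζ/(1). Then 3·cos(z) takes every value in 3·ℂ = ℂ, and adding -1 is a bijection of ℂ. So f is surjective and omits no value. (Note: only on the real line is cos bounded by [−1, 1].)

Omitted value: no value.


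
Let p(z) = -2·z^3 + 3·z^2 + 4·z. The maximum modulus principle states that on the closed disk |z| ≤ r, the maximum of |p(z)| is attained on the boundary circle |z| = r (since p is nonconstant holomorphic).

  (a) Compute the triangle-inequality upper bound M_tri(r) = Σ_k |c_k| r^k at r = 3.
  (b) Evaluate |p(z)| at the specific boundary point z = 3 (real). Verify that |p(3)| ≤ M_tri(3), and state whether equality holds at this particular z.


Coefficients: c_0 = 0, c_1 = 4, c_2 = 3, c_3 = -2. Radius r = 3.
Part (a). Triangle bound: M_tri(r) = Σ_k |c_k| r^k
  = |0|·3^0 + |4|·3^1 + |3|·3^2 + |-2|·3^3
  = 0 + 12 + 27 + 54 = 93.
This bounds M(r) := max_{|z|=r} |p(z)| from above; equality holds iff all terms c_k z^k can be made to align in phase at a single z on |z|=r.
Part (b). At z = 3 (real, on the circle |z| = r):
  p(3) = (0)·3^0 + (4)·3^1 + (3)·3^2 + (-2)·3^3 = -15.
  |p(3)| = 15.
Check: |p(3)| = 15 ≤ 93 = M_tri(3). ✓ Equality does not hold at z = 3 (the coefficients have mixed signs, so the terms do not all align in phase there).

M_tri(3) = 93; |p(3)| = 15; equality at z=3: no.


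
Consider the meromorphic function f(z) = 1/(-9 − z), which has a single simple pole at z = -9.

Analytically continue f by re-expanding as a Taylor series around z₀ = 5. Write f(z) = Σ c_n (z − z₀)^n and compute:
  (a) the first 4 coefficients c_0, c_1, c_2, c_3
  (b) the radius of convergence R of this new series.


Let w = z − z₀, so z = z₀ + w.
Then -9 − z = -9 − (z₀ + w) = (-9 − z₀) − w = -14 − w.
f(z) = 1/(-14 − w) = (1/(-14)) · 1/(1 − w/(-14)) = Σ_{n≥0} w^n / (-14)^(n+1).
So c_n = 1/(-14)^(n+1):
  c_0 = 1/(-14)^1 = -1/14.
  c_1 = 1/(-14)^2 = 1/196.
  c_2 = 1/(-14)^3 = -1/2744.
  c_3 = 1/(-14)^4 = 1/38416.
The series is valid for |w/d| < 1, i.e. |z − z₀| < |d|.
Radius of convergence: R = |-9 − z₀| = |-14| = 14 (distance from z₀ to the singularity z = -9).

c_0 = -1/14, c_1 = 1/196, c_2 = -1/2744, c_3 = 1/38416; R = 14.


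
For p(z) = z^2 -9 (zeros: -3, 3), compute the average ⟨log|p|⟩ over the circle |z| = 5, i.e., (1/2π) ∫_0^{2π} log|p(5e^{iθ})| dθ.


Zeros: -3, 3; r = 5.
Inside |z| < r: -3, 3. Outside (|z| ≥ r): ∅.
p(0) = -9, so log|p(0)| = log(9) = 2.1972.
Apply Jensen: I(r) = log|p(0)| + Σ_k log(r/|z_k|), summed over zeros inside |z| < r.
  log(r/|z_k|) for z_k = -3: log(5/3) = 0.5108
  log(r/|z_k|) for z_k = 3: log(5/3) = 0.5108
Sum over inside zeros: 1.0217.
I(r) = log|p(0)| + (inside sum) = 2.1972 + 1.0217 = 3.2189.
Closed form (all zeros inside, monic): I(r) = n·log(r) = 2·log(5) = 3.2189. ✓

I(r) ≈ 3.2189.


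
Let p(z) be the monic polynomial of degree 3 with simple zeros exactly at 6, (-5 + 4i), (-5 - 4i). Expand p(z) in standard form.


The polynomial is p(z) = ∏_{α ∈ S} (z − α), where S = {6, (-5 + 4i), (-5 - 4i)}.
Expanding the product yields: p(z) = z^3 + 4·z^2 -19·z -246.
Note conjugate pairs combine to real quadratics: (z − (-5+4i))(z − (-5−4i)) = z² + 10z + 41.
The resulting polynomial has degree 3 and real coefficients as required.

p(z) = z^3 + 4·z^2 -19·z -246.


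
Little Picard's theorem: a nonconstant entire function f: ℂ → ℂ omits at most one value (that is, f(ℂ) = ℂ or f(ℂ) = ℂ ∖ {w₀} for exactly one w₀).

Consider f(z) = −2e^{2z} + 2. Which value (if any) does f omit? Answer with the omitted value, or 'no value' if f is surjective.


Little Picard bounds the complement of f(ℂ) to at most one point.
e^{2z} is never zero on ℂ, so -2·e^{2z} takes every value in ℂ ∖ {0}. Adding 2 shifts the range to ℂ ∖ {2}. Thus f omits exactly the value 2.

Omitted value: 2.


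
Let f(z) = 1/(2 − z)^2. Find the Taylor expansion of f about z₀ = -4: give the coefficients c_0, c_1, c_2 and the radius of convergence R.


Let w = z − z₀, so z = z₀ + w.
Then 2 − z = 2 − (z₀ + w) = (2 − z₀) − w = 6 − w.
f(z) = 1/(6 − w)^2 = (1/(6)^2) · (1 − w/(6))^{−2}.
By the binomial series (1−u)^{−2} = Σ_{n≥0} C(n+1, 1) u^n for |u|<1, with u = w/(6):
  c_n = C(n+1, 1) / (6)^(n+2).
  c_0 = 1/(6)^2 = 1/36.
  c_1 = 2/(6)^3 = 1/108.
  c_2 = 3/(6)^4 = 1/432.
The series is valid for |w/d| < 1, i.e. |z − z₀| < |d|.
Radius of convergence: R = |2 − z₀| = |6| = 6 (distance from z₀ to the singularity z = 2).

c_0 = 1/36, c_1 = 1/108, c_2 = 1/432; R = 6.
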